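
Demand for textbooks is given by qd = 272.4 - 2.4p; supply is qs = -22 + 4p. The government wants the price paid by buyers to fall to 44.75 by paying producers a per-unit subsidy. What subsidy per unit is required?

Required subsidy s = 2 per unit

At a buyer price of 44.75, quantity demanded is 272.4 − 2.4·44.75 = 165.
Sellers supply 165 only when they receive ps with -22 + 4·ps = 165, i.e. ps = 46.75.
s = ps − pb = 46.75 − 44.75 = 2.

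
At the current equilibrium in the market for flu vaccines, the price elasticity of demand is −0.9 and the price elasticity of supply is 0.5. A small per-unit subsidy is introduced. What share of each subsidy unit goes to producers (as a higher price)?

For a small subsidy around the equilibrium, the benefit split depends on the relative slopes, which at a point are proportional to the elasticities.
Buyer share = εs/(εs + |εd|) = 0.5/(0.5 + 0.9) = 5/14; seller share = |εd|/(εs + |εd|) = 9/14.
So producers capture 9/14 of the subsidy.

Producer share = 9/14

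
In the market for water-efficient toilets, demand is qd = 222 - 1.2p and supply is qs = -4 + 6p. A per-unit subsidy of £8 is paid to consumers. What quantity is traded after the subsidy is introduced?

Pre-subsidy: 222 - 1.2p = -4 + 6p gives p* = 565/18, q* = 553/3.
With the rebate, buyers effectively pay pb = ps − 8, where ps is the price sellers receive.
Demand in terms of ps becomes qd = 222 − 1.2(ps − 8) = 231.6 - 1.2ps. Setting this equal to supply: 231.6 - 1.2ps = -4 + 6ps, so ps = 589/18.
Buyers pay pb = 589/18 − 8 = 445/18; q' = -4 + 6·(589/18) = 577/3.

q' = 577/3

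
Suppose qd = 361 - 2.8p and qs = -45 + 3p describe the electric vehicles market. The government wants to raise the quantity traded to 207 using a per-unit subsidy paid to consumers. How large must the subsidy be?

At q = 207, invert demand for the buyer price: pb = (361 − 207)/2.8 = 55; invert supply for the seller price: ps = (207 − (-45))/3 = 84.
The subsidy must fill the gap: s = ps − pb = 84 − 55 = 29.

Required subsidy s = 29 per unit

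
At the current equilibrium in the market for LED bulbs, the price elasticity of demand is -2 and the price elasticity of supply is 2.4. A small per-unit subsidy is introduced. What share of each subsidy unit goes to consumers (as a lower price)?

For a small subsidy around the equilibrium, the benefit split depends on the relative slopes, which at a point are proportional to the elasticities.
Buyer share = εs/(εs + |εd|) = 2.4/(2.4 + 2) = 6/11; seller share = |εd|/(εs + |εd|) = 5/11.

Consumer share = 6/11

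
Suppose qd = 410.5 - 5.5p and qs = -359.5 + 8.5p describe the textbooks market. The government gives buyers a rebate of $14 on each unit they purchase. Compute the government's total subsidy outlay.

Pre-subsidy: 410.5 - 5.5p = -359.5 + 8.5p gives p* = 55, q* = 108.
With the rebate, buyers effectively pay pb = ps − 14, where ps is the price sellers receive.
Demand in terms of ps becomes qd = 410.5 − 5.5(ps − 14) = 487.5 - 5.5ps. Setting this equal to supply: 487.5 - 5.5ps = -359.5 + 8.5ps, so ps = 60.5.
Buyers pay pb = 60.5 − 14 = 46.5; q' = -359.5 + 8.5·60.5 = 154.75.
Government outlay = subsidy × quantity = 14 × 154.75 = 2166.5.

Government cost = $2166.5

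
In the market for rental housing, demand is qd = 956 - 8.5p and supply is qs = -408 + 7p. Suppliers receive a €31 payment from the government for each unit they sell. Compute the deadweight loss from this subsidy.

Pre-subsidy: 956 - 8.5p = -408 + 7p gives p* = 88, q* = 208.
With the subsidy, sellers receive ps = pb + 31 for each unit, where pb is the price buyers pay.
Supply in terms of pb becomes qs = -408 + 7(pb + 31) = -191 + 7pb. Setting this equal to demand: 956 - 8.5pb = -191 + 7pb, so pb = 74.
Sellers receive ps = 74 + 31 = 105; q' = 956 − 8.5·74 = 327.
The subsidy expands output by 327 − 208 = 119 past the efficient level; on those units the gap between marginal cost and willingness to pay runs from 0 up to 31.
DWL = ½ × 31 × 119 = 1844.5.

Deadweight loss = €1844.5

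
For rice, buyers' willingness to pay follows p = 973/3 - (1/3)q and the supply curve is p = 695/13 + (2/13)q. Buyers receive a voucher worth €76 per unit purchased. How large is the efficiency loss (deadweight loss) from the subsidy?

Deadweight loss = €5928

Pre-subsidy: 973/3 - (1/3)q = 695/13 + (2/13)q gives q* = 556 and p* = 139.
With the rebate, buyers effectively pay pb = ps − 76, where ps is the price sellers receive.
On the curves, pb = 973/3 - (1/3)q and ps = 695/13 + (2/13)q; the wedge ps − pb = 76 gives 695/13 + (2/13)q − (973/3 - (1/3)q) = 76, so q' = 712.
Then pb = 973/3 − (1/3)·712 = 87 and ps = 695/13 + (2/13)·712 = 163.
The subsidy expands output by 712 − 556 = 156 past the efficient level; on those units the gap between marginal cost and willingness to pay runs from 0 up to 76.
DWL = ½ × 76 × 156 = 5928.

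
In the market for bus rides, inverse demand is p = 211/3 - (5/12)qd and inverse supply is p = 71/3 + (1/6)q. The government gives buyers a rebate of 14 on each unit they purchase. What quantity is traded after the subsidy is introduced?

q' = 104

Pre-subsidy: 211/3 - (5/12)q = 71/3 + (1/6)q gives q* = 80 and p* = 37.
With the rebate, buyers effectively pay pb = ps − 14, where ps is the price sellers receive.
On the curves, pb = 211/3 - (5/12)q and ps = 71/3 + (1/6)q; the wedge ps − pb = 14 gives 71/3 + (1/6)q − (211/3 - (5/12)q) = 14, so q' = 104.
Then pb = 211/3 − (5/12)·104 = 27 and ps = 71/3 + (1/6)·104 = 41.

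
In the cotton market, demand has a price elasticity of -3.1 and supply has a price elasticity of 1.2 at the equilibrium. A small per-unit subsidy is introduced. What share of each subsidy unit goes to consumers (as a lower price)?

Consumer share = 12/43

For a small subsidy around the equilibrium, the benefit split depends on the relative slopes, which at a point are proportional to the elasticities.
Buyer share = εs/(εs + |εd|) = 1.2/(1.2 + 3.1) = 12/43; seller share = |εd|/(εs + |εd|) = 31/43.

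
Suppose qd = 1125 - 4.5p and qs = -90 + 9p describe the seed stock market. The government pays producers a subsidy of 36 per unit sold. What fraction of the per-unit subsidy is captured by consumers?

Consumer share = 2/3

Pre-subsidy: 1125 - 4.5p = -90 + 9p gives p* = 90, q* = 720.
With the subsidy, sellers receive ps = pb + 36 for each unit, where pb is the price buyers pay.
Supply in terms of pb becomes qs = -90 + 9(pb + 36) = 234 + 9pb. Setting this equal to demand: 1125 - 4.5pb = 234 + 9pb, so pb = 66.
Sellers receive ps = 66 + 36 = 102; q' = 1125 − 4.5·66 = 828.
Buyers' price falls by p* − pb = 90 − 66 = 24; sellers' price rises by ps − p* = 102 − 90 = 12.
So consumers capture 24/36 = 2/3 of each unit of subsidy.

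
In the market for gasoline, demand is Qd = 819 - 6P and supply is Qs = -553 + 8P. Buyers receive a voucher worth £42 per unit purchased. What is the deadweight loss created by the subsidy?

Pre-subsidy: 819 - 6P = -553 + 8P gives P* = 98, Q* = 231.
With the rebate, buyers effectively pay Pb = Ps − 42, where Ps is the price sellers receive.
Demand in terms of Ps becomes Qd = 819 − 6(Ps − 42) = 1071 - 6Ps. Setting this equal to supply: 1071 - 6Ps = -553 + 8Ps, so Ps = 116.
Buyers pay Pb = 116 − 42 = 74; Q' = -553 + 8·116 = 375.
The subsidy expands output by 375 − 231 = 144 past the efficient level; on those units the gap between marginal cost and willingness to pay runs from 0 up to 42.
DWL = ½ × 42 × 144 = 3024.

Deadweight loss = £3024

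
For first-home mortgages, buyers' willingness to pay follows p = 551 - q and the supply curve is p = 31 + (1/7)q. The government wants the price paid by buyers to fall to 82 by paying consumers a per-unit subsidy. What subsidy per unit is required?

Required subsidy s = 16 per unit

At a buyer price of 82, quantity demanded is 551 − 1·82 = 469.
Sellers supply 469 only when they receive ps = 31 + (1/7)·469 = 98.
s = ps − pb = 98 − 82 = 16.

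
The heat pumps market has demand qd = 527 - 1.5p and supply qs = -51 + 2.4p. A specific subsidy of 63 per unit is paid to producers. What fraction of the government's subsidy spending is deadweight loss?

Pre-subsidy: 527 - 1.5p = -51 + 2.4p gives p* = 5780/39, q* = 3961/13.
With the subsidy, sellers receive ps = pb + 63 for each unit, where pb is the price buyers pay.
Supply in terms of pb becomes qs = -51 + 2.4(pb + 63) = 100.2 + 2.4pb. Setting this equal to demand: 527 - 1.5pb = 100.2 + 2.4pb, so pb = 4268/39.
Sellers receive ps = 4268/39 + 63 = 6725/39; q' = 527 − 1.5·(4268/39) = 4717/13.
ΔCS = ½(3961/13 + 4717/13)(5780/39 − 4268/39) = 2186856/169; ΔPS = ½(3961/13 + 4717/13)(6725/39 − 5780/39) = 1366785/169.
Government spending = 63 × 4717/13 = 297171/13.
DWL = ½ × 63 × (4717/13 − 3961/13) = 23814/13; fraction = (23814/13) / (297171/13) = 378/4717.

DWL / government spending = 378/4717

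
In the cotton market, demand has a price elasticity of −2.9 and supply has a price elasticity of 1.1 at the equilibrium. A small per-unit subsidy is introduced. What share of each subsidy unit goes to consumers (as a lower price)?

Consumer share = 0.275

For a small subsidy around the equilibrium, the benefit split depends on the relative slopes, which at a point are proportional to the elasticities.
Buyer share = εs/(εs + |εd|) = 1.1/(1.1 + 2.9) = 0.275; seller share = |εd|/(εs + |εd|) = 0.725.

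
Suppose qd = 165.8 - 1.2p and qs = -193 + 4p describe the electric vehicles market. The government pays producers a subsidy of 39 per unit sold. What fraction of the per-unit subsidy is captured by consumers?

Consumer share = 10/13

Pre-subsidy: 165.8 - 1.2p = -193 + 4p gives p* = 69, q* = 83.
With the subsidy, sellers receive ps = pb + 39 for each unit, where pb is the price buyers pay.
Supply in terms of pb becomes qs = -193 + 4(pb + 39) = -37 + 4pb. Setting this equal to demand: 165.8 - 1.2pb = -37 + 4pb, so pb = 39.
Sellers receive ps = 39 + 39 = 78; q' = 165.8 − 1.2·39 = 119.
Buyers' price falls by p* − pb = 69 − 39 = 30; sellers' price rises by ps − p* = 78 − 69 = 9.
So consumers capture 30/39 = 10/13 of each unit of subsidy.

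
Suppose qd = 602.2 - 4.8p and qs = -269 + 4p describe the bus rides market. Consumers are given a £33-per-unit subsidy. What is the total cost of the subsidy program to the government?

Government cost = £6567

Pre-subsidy: 602.2 - 4.8p = -269 + 4p gives p* = 99, q* = 127.
With the rebate, buyers effectively pay pb = ps − 33, where ps is the price sellers receive.
Demand in terms of ps becomes qd = 602.2 − 4.8(ps − 33) = 760.6 - 4.8ps. Setting this equal to supply: 760.6 - 4.8ps = -269 + 4ps, so ps = 117.
Buyers pay pb = 117 − 33 = 84; q' = -269 + 4·117 = 199.
Government outlay = subsidy × quantity = 33 × 199 = 6567.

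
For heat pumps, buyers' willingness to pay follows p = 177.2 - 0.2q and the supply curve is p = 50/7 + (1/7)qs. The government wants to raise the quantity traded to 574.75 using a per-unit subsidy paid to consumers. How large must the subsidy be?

At q = 574.75, from the demand curve buyers pay pb = 177.2 − 0.2·574.75 = 62.25; from the supply curve sellers need ps = 50/7 + (1/7)·574.75 = 89.25.
The subsidy must fill the gap: s = ps − pb = 89.25 − 62.25 = 27.

Required subsidy s = 27 per unit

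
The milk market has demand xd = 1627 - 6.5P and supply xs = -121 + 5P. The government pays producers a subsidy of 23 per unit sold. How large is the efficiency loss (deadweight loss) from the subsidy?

Pre-subsidy: 1627 - 6.5P = -121 + 5P gives P* = 152, x* = 639.
With the subsidy, sellers receive Ps = Pb + 23 for each unit, where Pb is the price buyers pay.
Supply in terms of Pb becomes xs = -121 + 5(Pb + 23) = -6 + 5Pb. Setting this equal to demand: 1627 - 6.5Pb = -6 + 5Pb, so Pb = 142.
Sellers receive Ps = 142 + 23 = 165; x' = 1627 − 6.5·142 = 704.
The subsidy expands output by 704 − 639 = 65 past the efficient level; on those units the gap between marginal cost and willingness to pay runs from 0 up to 23.
DWL = ½ × 23 × 65 = 747.5.

Deadweight loss = 747.5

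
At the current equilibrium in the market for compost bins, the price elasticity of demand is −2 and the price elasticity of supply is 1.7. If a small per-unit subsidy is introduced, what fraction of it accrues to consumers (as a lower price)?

Consumer share = 17/37

For a small subsidy around the equilibrium, the benefit split depends on the relative slopes, which at a point are proportional to the elasticities.
Buyer share = εs/(εs + |εd|) = 1.7/(1.7 + 2) = 17/37; seller share = |εd|/(εs + |εd|) = 20/37.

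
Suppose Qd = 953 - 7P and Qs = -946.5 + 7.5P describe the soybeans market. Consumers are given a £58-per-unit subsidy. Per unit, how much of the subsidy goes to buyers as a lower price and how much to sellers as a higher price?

Pre-subsidy: 953 - 7P = -946.5 + 7.5P gives P* = 131, Q* = 36.
With the rebate, buyers effectively pay Pb = Ps − 58, where Ps is the price sellers receive.
Demand in terms of Ps becomes Qd = 953 − 7(Ps − 58) = 1359 - 7Ps. Setting this equal to supply: 1359 - 7Ps = -946.5 + 7.5Ps, so Ps = 159.
Buyers pay Pb = 159 − 58 = 101; Q' = -946.5 + 7.5·159 = 246.
Buyers' price falls by P* − Pb = 131 − 101 = 30; sellers' price rises by Ps − P* = 159 − 131 = 28.

Buyers gain £30 per unit; sellers gain £28 per unit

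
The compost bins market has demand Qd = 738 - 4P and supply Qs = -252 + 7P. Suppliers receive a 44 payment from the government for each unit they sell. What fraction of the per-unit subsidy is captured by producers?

Producer share = 4/11

Pre-subsidy: 738 - 4P = -252 + 7P gives P* = 90, Q* = 378.
With the subsidy, sellers receive Ps = Pb + 44 for each unit, where Pb is the price buyers pay.
Supply in terms of Pb becomes Qs = -252 + 7(Pb + 44) = 56 + 7Pb. Setting this equal to demand: 738 - 4Pb = 56 + 7Pb, so Pb = 62.
Sellers receive Ps = 62 + 44 = 106; Q' = 738 − 4·62 = 490.
Buyers' price falls by P* − Pb = 90 − 62 = 28; sellers' price rises by Ps − P* = 106 − 90 = 16.
So producers capture 16/44 = 4/11 of each unit of subsidy.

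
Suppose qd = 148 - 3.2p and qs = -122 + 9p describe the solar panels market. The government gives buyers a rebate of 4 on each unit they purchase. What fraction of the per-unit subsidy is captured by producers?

Pre-subsidy: 148 - 3.2p = -122 + 9p gives p* = 1350/61, q* = 4708/61.
With the rebate, buyers effectively pay pb = ps − 4, where ps is the price sellers receive.
Demand in terms of ps becomes qd = 148 − 3.2(ps − 4) = 160.8 - 3.2ps. Setting this equal to supply: 160.8 - 3.2ps = -122 + 9ps, so ps = 1414/61.
Buyers pay pb = 1414/61 − 4 = 1170/61; q' = -122 + 9·(1414/61) = 5284/61.
Buyers' price falls by p* − pb = 1350/61 − 1170/61 = 180/61; sellers' price rises by ps − p* = 1414/61 − 1350/61 = 64/61.
So producers capture (64/61)/4 = 16/61 of each unit of subsidy.

Producer share = 16/61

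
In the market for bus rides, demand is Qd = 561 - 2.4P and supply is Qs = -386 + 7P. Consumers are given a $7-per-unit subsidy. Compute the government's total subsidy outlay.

Pre-subsidy: 561 - 2.4P = -386 + 7P gives P* = 4735/47, Q* = 15003/47.
With the rebate, buyers effectively pay Pb = Ps − 7, where Ps is the price sellers receive.
Demand in terms of Ps becomes Qd = 561 − 2.4(Ps − 7) = 577.8 - 2.4Ps. Setting this equal to supply: 577.8 - 2.4Ps = -386 + 7Ps, so Ps = 4819/47.
Buyers pay Pb = 4819/47 − 7 = 4490/47; Q' = -386 + 7·(4819/47) = 15591/47.
Government outlay = subsidy × quantity = 7 × 15591/47 = 109137/47.

Government cost = 109137/47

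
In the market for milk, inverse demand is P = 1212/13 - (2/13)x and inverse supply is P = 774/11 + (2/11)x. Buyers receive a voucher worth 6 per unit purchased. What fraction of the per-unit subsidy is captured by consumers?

Consumer share = 11/24

Pre-subsidy: 1212/13 - (2/13)x = 774/11 + (2/11)x gives x* = 68.125 and P* = 82.75.
With the rebate, buyers effectively pay Pb = Ps − 6, where Ps is the price sellers receive.
On the curves, Pb = 1212/13 - (2/13)x and Ps = 774/11 + (2/11)x; the wedge Ps − Pb = 6 gives 774/11 + (2/11)x − (1212/13 - (2/13)x) = 6, so x' = 86.
Then Pb = 1212/13 − (2/13)·86 = 80 and Ps = 774/11 + (2/11)·86 = 86.
Buyers' price falls by P* − Pb = 82.75 − 80 = 2.75; sellers' price rises by Ps − P* = 86 − 82.75 = 3.25.
So consumers capture 2.75/6 = 11/24 of each unit of subsidy.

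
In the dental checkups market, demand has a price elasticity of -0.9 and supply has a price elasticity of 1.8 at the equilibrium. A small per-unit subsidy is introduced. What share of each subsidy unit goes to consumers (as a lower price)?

For a small subsidy around the equilibrium, the benefit split depends on the relative slopes, which at a point are proportional to the elasticities.
Buyer share = εs/(εs + |εd|) = 1.8/(1.8 + 0.9) = 2/3; seller share = |εd|/(εs + |εd|) = 1/3.

Consumer share = 2/3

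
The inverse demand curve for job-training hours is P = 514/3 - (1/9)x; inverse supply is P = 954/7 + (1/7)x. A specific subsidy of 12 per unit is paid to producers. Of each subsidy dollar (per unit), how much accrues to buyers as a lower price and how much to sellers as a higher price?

Buyers gain 5.25 per unit; sellers gain 6.75 per unit

Pre-subsidy: 514/3 - (1/9)x = 954/7 + (1/7)x gives x* = 138 and P* = 156.
With the subsidy, sellers receive Ps = Pb + 12 for each unit, where Pb is the price buyers pay.
On the curves, Pb = 514/3 - (1/9)x and Ps = 954/7 + (1/7)x; the wedge Ps − Pb = 12 gives 954/7 + (1/7)x − (514/3 - (1/9)x) = 12, so x' = 185.25.
Then Pb = 514/3 − (1/9)·185.25 = 150.75 and Ps = 954/7 + (1/7)·185.25 = 162.75.
Buyers' price falls by P* − Pb = 156 − 150.75 = 5.25; sellers' price rises by Ps − P* = 162.75 − 156 = 6.75.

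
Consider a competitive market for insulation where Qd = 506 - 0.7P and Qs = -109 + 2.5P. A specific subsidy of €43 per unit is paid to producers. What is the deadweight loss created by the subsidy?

Pre-subsidy: 506 - 0.7P = -109 + 2.5P gives P* = 192.1875, Q* = 371.46875.
With the subsidy, sellers receive Ps = Pb + 43 for each unit, where Pb is the price buyers pay.
Supply in terms of Pb becomes Qs = -109 + 2.5(Pb + 43) = -1.5 + 2.5Pb. Setting this equal to demand: 506 - 0.7Pb = -1.5 + 2.5Pb, so Pb = 158.59375.
Sellers receive Ps = 158.59375 + 43 = 201.59375; Q' = 506 − 0.7·158.59375 = 394.984375.
The subsidy expands output by 394.984375 − 371.46875 = 23.515625 past the efficient level; on those units the gap between marginal cost and willingness to pay runs from 0 up to 43.
DWL = ½ × 43 × 23.515625 = 505.5859375.

Deadweight loss = €505.5859375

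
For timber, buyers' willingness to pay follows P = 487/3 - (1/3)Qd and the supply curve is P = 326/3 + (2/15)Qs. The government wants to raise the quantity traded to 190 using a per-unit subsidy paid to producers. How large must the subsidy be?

At Q = 190, from the demand curve buyers pay Pb = 487/3 − (1/3)·190 = 99; from the supply curve sellers need Ps = 326/3 + (2/15)·190 = 134.
The subsidy must fill the gap: s = Ps − Pb = 134 − 99 = 35.

Required subsidy s = 35 per unit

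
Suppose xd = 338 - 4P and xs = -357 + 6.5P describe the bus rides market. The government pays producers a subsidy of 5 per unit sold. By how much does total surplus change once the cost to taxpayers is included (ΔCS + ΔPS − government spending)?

Net change in total surplus = -650/21

Pre-subsidy: 338 - 4P = -357 + 6.5P gives P* = 1390/21, x* = 1538/21.
With the subsidy, sellers receive Ps = Pb + 5 for each unit, where Pb is the price buyers pay.
Supply in terms of Pb becomes xs = -357 + 6.5(Pb + 5) = -324.5 + 6.5Pb. Setting this equal to demand: 338 - 4Pb = -324.5 + 6.5Pb, so Pb = 1325/21.
Sellers receive Ps = 1325/21 + 5 = 1430/21; x' = 338 − 4·(1325/21) = 1798/21.
ΔCS = ½(1538/21 + 1798/21)(1390/21 − 1325/21) = 36140/147; ΔPS = ½(1538/21 + 1798/21)(1430/21 − 1390/21) = 22240/147.
Government spending = 5 × 1798/21 = 8990/21.
Net change = 36140/147 + 22240/147 − 8990/21 = -650/21. The loss equals the DWL triangle ½·5·260/21.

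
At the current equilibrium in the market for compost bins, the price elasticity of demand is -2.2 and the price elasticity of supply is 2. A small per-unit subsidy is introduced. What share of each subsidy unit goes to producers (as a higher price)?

For a small subsidy around the equilibrium, the benefit split depends on the relative slopes, which at a point are proportional to the elasticities.
Buyer share = εs/(εs + |εd|) = 2/(2 + 2.2) = 10/21; seller share = |εd|/(εs + |εd|) = 11/21.
So producers capture 11/21 of the subsidy.

Producer share = 11/21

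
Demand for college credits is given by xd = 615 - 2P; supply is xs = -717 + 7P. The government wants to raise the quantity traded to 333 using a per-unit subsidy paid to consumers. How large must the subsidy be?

Required subsidy s = 9 per unit

At x = 333, invert demand for the buyer price: Pb = (615 − 333)/2 = 141; invert supply for the seller price: Ps = (333 − (-717))/7 = 150.
The subsidy must fill the gap: s = Ps − Pb = 150 − 141 = 9.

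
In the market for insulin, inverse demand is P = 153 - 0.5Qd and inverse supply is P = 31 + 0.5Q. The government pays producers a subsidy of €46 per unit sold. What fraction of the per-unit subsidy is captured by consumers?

Consumer share = 0.5

Pre-subsidy: 153 - 0.5Q = 31 + 0.5Q gives Q* = 122 and P* = 92.
With the subsidy, sellers receive Ps = Pb + 46 for each unit, where Pb is the price buyers pay.
On the curves, Pb = 153 - 0.5Q and Ps = 31 + 0.5Q; the wedge Ps − Pb = 46 gives 31 + 0.5Q − (153 - 0.5Q) = 46, so Q' = 168.
Then Pb = 153 − 0.5·168 = 69 and Ps = 31 + 0.5·168 = 115.
Buyers' price falls by P* − Pb = 92 − 69 = 23; sellers' price rises by Ps − P* = 115 − 92 = 23.
So consumers capture 23/46 = 0.5 of each unit of subsidy.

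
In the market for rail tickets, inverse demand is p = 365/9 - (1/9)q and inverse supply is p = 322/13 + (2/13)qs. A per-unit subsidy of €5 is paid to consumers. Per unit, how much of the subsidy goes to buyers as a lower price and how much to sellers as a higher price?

Pre-subsidy: 365/9 - (1/9)q = 322/13 + (2/13)q gives q* = 1847/31 and p* = 1052/31.
With the rebate, buyers effectively pay pb = ps − 5, where ps is the price sellers receive.
On the curves, pb = 365/9 - (1/9)q and ps = 322/13 + (2/13)q; the wedge ps − pb = 5 gives 322/13 + (2/13)q − (365/9 - (1/9)q) = 5, so q' = 2432/31.
Then pb = 365/9 − (1/9)·(2432/31) = 987/31 and ps = 322/13 + (2/13)·(2432/31) = 1142/31.
Buyers' price falls by p* − pb = 1052/31 − 987/31 = 65/31; sellers' price rises by ps − p* = 1142/31 − 1052/31 = 90/31.

Buyers gain 65/31 per unit; sellers gain 90/31 per unit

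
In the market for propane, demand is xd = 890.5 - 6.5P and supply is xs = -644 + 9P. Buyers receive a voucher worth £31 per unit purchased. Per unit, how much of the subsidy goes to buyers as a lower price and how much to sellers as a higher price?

Buyers gain £18 per unit; sellers gain £13 per unit

Pre-subsidy: 890.5 - 6.5P = -644 + 9P gives P* = 99, x* = 247.
With the rebate, buyers effectively pay Pb = Ps − 31, where Ps is the price sellers receive.
Demand in terms of Ps becomes xd = 890.5 − 6.5(Ps − 31) = 1092 - 6.5Ps. Setting this equal to supply: 1092 - 6.5Ps = -644 + 9Ps, so Ps = 112.
Buyers pay Pb = 112 − 31 = 81; x' = -644 + 9·112 = 364.
Buyers' price falls by P* − Pb = 99 − 81 = 18; sellers' price rises by Ps − P* = 112 − 99 = 13.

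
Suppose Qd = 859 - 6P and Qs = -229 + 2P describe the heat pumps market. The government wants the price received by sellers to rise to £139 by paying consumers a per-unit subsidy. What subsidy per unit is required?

At a seller price of 139, quantity supplied is -229 + 2·139 = 49.
Buyers absorb 49 only when they pay Pb with 859 − 6·Pb = 49, i.e. Pb = 135.
s = Ps − Pb = 139 − 135 = 4.

Required subsidy s = £4 per unit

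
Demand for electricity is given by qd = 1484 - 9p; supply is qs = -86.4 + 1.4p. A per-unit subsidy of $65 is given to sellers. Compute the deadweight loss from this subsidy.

Pre-subsidy: 1484 - 9p = -86.4 + 1.4p gives p* = 151, q* = 125.
With the subsidy, sellers receive ps = pb + 65 for each unit, where pb is the price buyers pay.
Supply in terms of pb becomes qs = -86.4 + 1.4(pb + 65) = 4.6 + 1.4pb. Setting this equal to demand: 1484 - 9pb = 4.6 + 1.4pb, so pb = 142.25.
Sellers receive ps = 142.25 + 65 = 207.25; q' = 1484 − 9·142.25 = 203.75.
The subsidy expands output by 203.75 − 125 = 78.75 past the efficient level; on those units the gap between marginal cost and willingness to pay runs from 0 up to 65.
DWL = ½ × 65 × 78.75 = 2559.375.

Deadweight loss = $2559.375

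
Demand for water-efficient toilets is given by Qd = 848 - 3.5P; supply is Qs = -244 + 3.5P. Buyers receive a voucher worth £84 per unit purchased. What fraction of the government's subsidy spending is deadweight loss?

DWL / government spending = 147/898

Pre-subsidy: 848 - 3.5P = -244 + 3.5P gives P* = 156, Q* = 302.
With the rebate, buyers effectively pay Pb = Ps − 84, where Ps is the price sellers receive.
Demand in terms of Ps becomes Qd = 848 − 3.5(Ps − 84) = 1142 - 3.5Ps. Setting this equal to supply: 1142 - 3.5Ps = -244 + 3.5Ps, so Ps = 198.
Buyers pay Pb = 198 − 84 = 114; Q' = -244 + 3.5·198 = 449.
ΔCS = ½(302 + 449)(156 − 114) = 15771; ΔPS = ½(302 + 449)(198 − 156) = 15771.
Government spending = 84 × 449 = 37716.
DWL = ½ × 84 × (449 − 302) = 6174; fraction = 6174 / 37716 = 147/898.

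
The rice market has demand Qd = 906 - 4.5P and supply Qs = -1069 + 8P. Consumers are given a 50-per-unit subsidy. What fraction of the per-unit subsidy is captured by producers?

Pre-subsidy: 906 - 4.5P = -1069 + 8P gives P* = 158, Q* = 195.
With the rebate, buyers effectively pay Pb = Ps − 50, where Ps is the price sellers receive.
Demand in terms of Ps becomes Qd = 906 − 4.5(Ps − 50) = 1131 - 4.5Ps. Setting this equal to supply: 1131 - 4.5Ps = -1069 + 8Ps, so Ps = 176.
Buyers pay Pb = 176 − 50 = 126; Q' = -1069 + 8·176 = 339.
Buyers' price falls by P* − Pb = 158 − 126 = 32; sellers' price rises by Ps − P* = 176 − 158 = 18.
So producers capture 18/50 = 0.36 of each unit of subsidy.

Producer share = 0.36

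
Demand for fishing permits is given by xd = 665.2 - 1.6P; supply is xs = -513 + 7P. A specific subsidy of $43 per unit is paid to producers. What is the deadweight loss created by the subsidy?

Pre-subsidy: 665.2 - 1.6P = -513 + 7P gives P* = 137, x* = 446.
With the subsidy, sellers receive Ps = Pb + 43 for each unit, where Pb is the price buyers pay.
Supply in terms of Pb becomes xs = -513 + 7(Pb + 43) = -212 + 7Pb. Setting this equal to demand: 665.2 - 1.6Pb = -212 + 7Pb, so Pb = 102.
Sellers receive Ps = 102 + 43 = 145; x' = 665.2 − 1.6·102 = 502.
The subsidy expands output by 502 − 446 = 56 past the efficient level; on those units the gap between marginal cost and willingness to pay runs from 0 up to 43.
DWL = ½ × 43 × 56 = 1204.

Deadweight loss = $1204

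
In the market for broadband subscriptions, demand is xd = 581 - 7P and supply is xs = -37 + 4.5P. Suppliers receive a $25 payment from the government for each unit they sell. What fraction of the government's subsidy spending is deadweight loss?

DWL / government spending = 225/1796

Pre-subsidy: 581 - 7P = -37 + 4.5P gives P* = 1236/23, x* = 4711/23.
With the subsidy, sellers receive Ps = Pb + 25 for each unit, where Pb is the price buyers pay.
Supply in terms of Pb becomes xs = -37 + 4.5(Pb + 25) = 75.5 + 4.5Pb. Setting this equal to demand: 581 - 7Pb = 75.5 + 4.5Pb, so Pb = 1011/23.
Sellers receive Ps = 1011/23 + 25 = 1586/23; x' = 581 − 7·(1011/23) = 6286/23.
ΔCS = ½(4711/23 + 6286/23)(1236/23 − 1011/23) = 2474325/1058; ΔPS = ½(4711/23 + 6286/23)(1586/23 − 1236/23) = 1924475/529.
Government spending = 25 × 6286/23 = 157150/23.
DWL = ½ × 25 × (6286/23 − 4711/23) = 39375/46; fraction = (39375/46) / (157150/23) = 225/1796.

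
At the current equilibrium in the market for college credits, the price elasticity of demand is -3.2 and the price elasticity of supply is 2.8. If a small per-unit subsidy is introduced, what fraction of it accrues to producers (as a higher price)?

Producer share = 8/15

For a small subsidy around the equilibrium, the benefit split depends on the relative slopes, which at a point are proportional to the elasticities.
Buyer share = εs/(εs + |εd|) = 2.8/(2.8 + 3.2) = 7/15; seller share = |εd|/(εs + |εd|) = 8/15.
So producers capture 8/15 of the subsidy.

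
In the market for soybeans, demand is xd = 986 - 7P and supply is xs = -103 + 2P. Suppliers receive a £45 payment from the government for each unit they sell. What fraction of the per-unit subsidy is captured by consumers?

Pre-subsidy: 986 - 7P = -103 + 2P gives P* = 121, x* = 139.
With the subsidy, sellers receive Ps = Pb + 45 for each unit, where Pb is the price buyers pay.
Supply in terms of Pb becomes xs = -103 + 2(Pb + 45) = -13 + 2Pb. Setting this equal to demand: 986 - 7Pb = -13 + 2Pb, so Pb = 111.
Sellers receive Ps = 111 + 45 = 156; x' = 986 − 7·111 = 209.
Buyers' price falls by P* − Pb = 121 − 111 = 10; sellers' price rises by Ps − P* = 156 − 121 = 35.
So consumers capture 10/45 = 2/9 of each unit of subsidy.

Consumer share = 2/9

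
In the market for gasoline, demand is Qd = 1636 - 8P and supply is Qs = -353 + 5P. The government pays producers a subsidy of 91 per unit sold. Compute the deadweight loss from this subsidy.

Deadweight loss = 12740

Pre-subsidy: 1636 - 8P = -353 + 5P gives P* = 153, Q* = 412.
With the subsidy, sellers receive Ps = Pb + 91 for each unit, where Pb is the price buyers pay.
Supply in terms of Pb becomes Qs = -353 + 5(Pb + 91) = 102 + 5Pb. Setting this equal to demand: 1636 - 8Pb = 102 + 5Pb, so Pb = 118.
Sellers receive Ps = 118 + 91 = 209; Q' = 1636 − 8·118 = 692.
The subsidy expands output by 692 − 412 = 280 past the efficient level; on those units the gap between marginal cost and willingness to pay runs from 0 up to 91.
DWL = ½ × 91 × 280 = 12740.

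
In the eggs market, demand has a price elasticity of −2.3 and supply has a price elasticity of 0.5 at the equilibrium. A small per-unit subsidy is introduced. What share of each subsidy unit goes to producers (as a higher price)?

Producer share = 23/28

For a small subsidy around the equilibrium, the benefit split depends on the relative slopes, which at a point are proportional to the elasticities.
Buyer share = εs/(εs + |εd|) = 0.5/(0.5 + 2.3) = 5/28; seller share = |εd|/(εs + |εd|) = 23/28.
So producers capture 23/28 of the subsidy.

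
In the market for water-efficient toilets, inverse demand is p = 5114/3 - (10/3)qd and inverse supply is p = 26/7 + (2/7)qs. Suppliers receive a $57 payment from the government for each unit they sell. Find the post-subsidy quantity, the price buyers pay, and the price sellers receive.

Pre-subsidy: 5114/3 - (10/3)q = 26/7 + (2/7)q gives q* = 470 and p* = 138.
With the subsidy, sellers receive ps = pb + 57 for each unit, where pb is the price buyers pay.
On the curves, pb = 5114/3 - (10/3)q and ps = 26/7 + (2/7)q; the wedge ps − pb = 57 gives 26/7 + (2/7)q − (5114/3 - (10/3)q) = 57, so q' = 485.75.
Then pb = 5114/3 − (10/3)·485.75 = 85.5 and ps = 26/7 + (2/7)·485.75 = 142.5.

q' = 485.75; buyers pay $85.5; sellers receive $142.5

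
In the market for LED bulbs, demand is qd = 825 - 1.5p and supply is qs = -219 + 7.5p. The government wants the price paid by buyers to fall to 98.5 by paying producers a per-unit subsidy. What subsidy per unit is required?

Required subsidy s = 21 per unit

At a buyer price of 98.5, quantity demanded is 825 − 1.5·98.5 = 677.25.
Sellers supply 677.25 only when they receive ps with -219 + 7.5·ps = 677.25, i.e. ps = 119.5.
s = ps − pb = 119.5 − 98.5 = 21.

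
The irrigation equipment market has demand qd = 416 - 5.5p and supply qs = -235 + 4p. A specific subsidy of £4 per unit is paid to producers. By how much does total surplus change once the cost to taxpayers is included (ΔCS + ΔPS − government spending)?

Net change in total surplus = -352/19

Pre-subsidy: 416 - 5.5p = -235 + 4p gives p* = 1302/19, q* = 743/19.
With the subsidy, sellers receive ps = pb + 4 for each unit, where pb is the price buyers pay.
Supply in terms of pb becomes qs = -235 + 4(pb + 4) = -219 + 4pb. Setting this equal to demand: 416 - 5.5pb = -219 + 4pb, so pb = 1270/19.
Sellers receive ps = 1270/19 + 4 = 1346/19; q' = 416 − 5.5·(1270/19) = 919/19.
ΔCS = ½(743/19 + 919/19)(1302/19 − 1270/19) = 26592/361; ΔPS = ½(743/19 + 919/19)(1346/19 − 1302/19) = 36564/361.
Government spending = 4 × 919/19 = 3676/19.
Net change = 26592/361 + 36564/361 − 3676/19 = -352/19. The loss equals the DWL triangle ½·4·176/19.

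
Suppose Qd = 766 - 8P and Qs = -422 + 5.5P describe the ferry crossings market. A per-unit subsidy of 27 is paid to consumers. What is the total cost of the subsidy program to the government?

Government cost = 4050

Pre-subsidy: 766 - 8P = -422 + 5.5P gives P* = 88, Q* = 62.
With the rebate, buyers effectively pay Pb = Ps − 27, where Ps is the price sellers receive.
Demand in terms of Ps becomes Qd = 766 − 8(Ps − 27) = 982 - 8Ps. Setting this equal to supply: 982 - 8Ps = -422 + 5.5Ps, so Ps = 104.
Buyers pay Pb = 104 − 27 = 77; Q' = -422 + 5.5·104 = 150.
Government outlay = subsidy × quantity = 27 × 150 = 4050.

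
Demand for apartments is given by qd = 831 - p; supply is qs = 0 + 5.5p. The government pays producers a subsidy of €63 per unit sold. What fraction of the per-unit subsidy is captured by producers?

Producer share = 2/13

Pre-subsidy: 831 - p = 0 + 5.5p gives p* = 1662/13, q* = 9141/13.
With the subsidy, sellers receive ps = pb + 63 for each unit, where pb is the price buyers pay.
Supply in terms of pb becomes qs = 0 + 5.5(pb + 63) = 346.5 + 5.5pb. Setting this equal to demand: 831 - pb = 346.5 + 5.5pb, so pb = 969/13.
Sellers receive ps = 969/13 + 63 = 1788/13; q' = 831 − 1·(969/13) = 9834/13.
Buyers' price falls by p* − pb = 1662/13 − 969/13 = 693/13; sellers' price rises by ps − p* = 1788/13 − 1662/13 = 126/13.
So producers capture (126/13)/63 = 2/13 of each unit of subsidy.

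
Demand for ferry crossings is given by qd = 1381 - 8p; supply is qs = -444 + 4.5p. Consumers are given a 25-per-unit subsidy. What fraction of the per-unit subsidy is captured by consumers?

Consumer share = 0.36

Pre-subsidy: 1381 - 8p = -444 + 4.5p gives p* = 146, q* = 213.
With the rebate, buyers effectively pay pb = ps − 25, where ps is the price sellers receive.
Demand in terms of ps becomes qd = 1381 − 8(ps − 25) = 1581 - 8ps. Setting this equal to supply: 1581 - 8ps = -444 + 4.5ps, so ps = 162.
Buyers pay pb = 162 − 25 = 137; q' = -444 + 4.5·162 = 285.
Buyers' price falls by p* − pb = 146 − 137 = 9; sellers' price rises by ps − p* = 162 − 146 = 16.
So consumers capture 9/25 = 0.36 of each unit of subsidy.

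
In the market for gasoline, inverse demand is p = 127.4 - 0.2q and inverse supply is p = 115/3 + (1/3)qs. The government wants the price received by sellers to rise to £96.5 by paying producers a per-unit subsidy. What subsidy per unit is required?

Required subsidy s = £4 per unit

At a seller price of 96.5, quantity supplied is -115 + 3·96.5 = 174.5.
Buyers absorb 174.5 only when they pay pb = 127.4 − 0.2·174.5 = 92.5.
s = ps − pb = 96.5 − 92.5 = 4.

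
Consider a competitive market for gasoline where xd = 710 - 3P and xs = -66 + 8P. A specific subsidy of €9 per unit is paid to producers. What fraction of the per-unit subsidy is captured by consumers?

Pre-subsidy: 710 - 3P = -66 + 8P gives P* = 776/11, x* = 5482/11.
With the subsidy, sellers receive Ps = Pb + 9 for each unit, where Pb is the price buyers pay.
Supply in terms of Pb becomes xs = -66 + 8(Pb + 9) = 6 + 8Pb. Setting this equal to demand: 710 - 3Pb = 6 + 8Pb, so Pb = 64.
Sellers receive Ps = 64 + 9 = 73; x' = 710 − 3·64 = 518.
Buyers' price falls by P* − Pb = 776/11 − 64 = 72/11; sellers' price rises by Ps − P* = 73 − 776/11 = 27/11.
So consumers capture (72/11)/9 = 8/11 of each unit of subsidy.

Consumer share = 8/11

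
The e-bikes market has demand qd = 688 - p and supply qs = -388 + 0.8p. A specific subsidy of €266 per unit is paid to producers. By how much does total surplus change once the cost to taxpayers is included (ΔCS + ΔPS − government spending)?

Pre-subsidy: 688 - p = -388 + 0.8p gives p* = 5380/9, q* = 812/9.
With the subsidy, sellers receive ps = pb + 266 for each unit, where pb is the price buyers pay.
Supply in terms of pb becomes qs = -388 + 0.8(pb + 266) = -175.2 + 0.8pb. Setting this equal to demand: 688 - pb = -175.2 + 0.8pb, so pb = 4316/9.
Sellers receive ps = 4316/9 + 266 = 6710/9; q' = 688 − 1·(4316/9) = 1876/9.
ΔCS = ½(812/9 + 1876/9)(5380/9 − 4316/9) = 476672/27; ΔPS = ½(812/9 + 1876/9)(6710/9 − 5380/9) = 595840/27.
Government spending = 266 × 1876/9 = 499016/9.
Net change = 476672/27 + 595840/27 − 499016/9 = -141512/9. The loss equals the DWL triangle ½·266·1064/9.

Net change in total surplus = -141512/9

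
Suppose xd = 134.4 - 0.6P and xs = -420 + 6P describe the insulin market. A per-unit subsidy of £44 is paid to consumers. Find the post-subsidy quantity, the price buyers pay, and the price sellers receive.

Pre-subsidy: 134.4 - 0.6P = -420 + 6P gives P* = 84, x* = 84.
With the rebate, buyers effectively pay Pb = Ps − 44, where Ps is the price sellers receive.
Demand in terms of Ps becomes xd = 134.4 − 0.6(Ps − 44) = 160.8 - 0.6Ps. Setting this equal to supply: 160.8 - 0.6Ps = -420 + 6Ps, so Ps = 88.
Buyers pay Pb = 88 − 44 = 44; x' = -420 + 6·88 = 108.

x' = 108; buyers pay £44; sellers receive £88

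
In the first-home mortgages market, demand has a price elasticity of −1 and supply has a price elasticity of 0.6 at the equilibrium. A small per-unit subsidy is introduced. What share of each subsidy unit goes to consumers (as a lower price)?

For a small subsidy around the equilibrium, the benefit split depends on the relative slopes, which at a point are proportional to the elasticities.
Buyer share = εs/(εs + |εd|) = 0.6/(0.6 + 1) = 0.375; seller share = |εd|/(εs + |εd|) = 0.625.

Consumer share = 0.375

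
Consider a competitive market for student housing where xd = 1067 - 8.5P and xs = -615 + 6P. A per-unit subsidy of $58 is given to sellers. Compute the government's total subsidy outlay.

Government cost = $16530

Pre-subsidy: 1067 - 8.5P = -615 + 6P gives P* = 116, x* = 81.
With the subsidy, sellers receive Ps = Pb + 58 for each unit, where Pb is the price buyers pay.
Supply in terms of Pb becomes xs = -615 + 6(Pb + 58) = -267 + 6Pb. Setting this equal to demand: 1067 - 8.5Pb = -267 + 6Pb, so Pb = 92.
Sellers receive Ps = 92 + 58 = 150; x' = 1067 − 8.5·92 = 285.
Government outlay = subsidy × quantity = 58 × 285 = 16530.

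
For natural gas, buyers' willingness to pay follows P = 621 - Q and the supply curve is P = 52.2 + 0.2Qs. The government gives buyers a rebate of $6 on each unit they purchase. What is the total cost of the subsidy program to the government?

Pre-subsidy: 621 - Q = 52.2 + 0.2Q gives Q* = 474 and P* = 147.
With the rebate, buyers effectively pay Pb = Ps − 6, where Ps is the price sellers receive.
On the curves, Pb = 621 - Q and Ps = 52.2 + 0.2Q; the wedge Ps − Pb = 6 gives 52.2 + 0.2Q − (621 - Q) = 6, so Q' = 479.
Then Pb = 621 − 1·479 = 142 and Ps = 52.2 + 0.2·479 = 148.
Government outlay = subsidy × quantity = 6 × 479 = 2874.

Government cost = $2874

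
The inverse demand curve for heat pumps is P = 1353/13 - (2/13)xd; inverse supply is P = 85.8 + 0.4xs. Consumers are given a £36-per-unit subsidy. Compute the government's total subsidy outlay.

Pre-subsidy: 1353/13 - (2/13)x = 85.8 + 0.4x gives x* = 33 and P* = 99.
With the rebate, buyers effectively pay Pb = Ps − 36, where Ps is the price sellers receive.
On the curves, Pb = 1353/13 - (2/13)x and Ps = 85.8 + 0.4x; the wedge Ps − Pb = 36 gives 85.8 + 0.4x − (1353/13 - (2/13)x) = 36, so x' = 98.
Then Pb = 1353/13 − (2/13)·98 = 89 and Ps = 85.8 + 0.4·98 = 125.
Government outlay = subsidy × quantity = 36 × 98 = 3528.

Government cost = £3528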